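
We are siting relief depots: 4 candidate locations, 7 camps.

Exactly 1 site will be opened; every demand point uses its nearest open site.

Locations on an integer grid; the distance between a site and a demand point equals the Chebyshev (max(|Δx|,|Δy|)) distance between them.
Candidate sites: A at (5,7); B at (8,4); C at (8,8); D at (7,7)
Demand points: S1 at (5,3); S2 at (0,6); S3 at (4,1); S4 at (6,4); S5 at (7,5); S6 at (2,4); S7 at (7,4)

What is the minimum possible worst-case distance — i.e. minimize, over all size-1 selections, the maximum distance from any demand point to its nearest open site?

6

Open {A}.
  Farthest demand point is S3 at distance 6 (to A); all others are ≤ 6.
With {D} the worst case is 7.
With {B} the worst case is 8.
No size-1 selection achieves below 6.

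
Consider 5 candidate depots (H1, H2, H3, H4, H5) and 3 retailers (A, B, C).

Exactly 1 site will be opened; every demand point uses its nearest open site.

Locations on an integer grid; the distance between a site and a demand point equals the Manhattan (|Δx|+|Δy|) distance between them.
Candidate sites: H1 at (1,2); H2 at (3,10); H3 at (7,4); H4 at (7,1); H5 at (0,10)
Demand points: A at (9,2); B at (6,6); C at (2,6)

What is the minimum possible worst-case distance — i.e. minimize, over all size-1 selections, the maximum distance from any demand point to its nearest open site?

7

Open {H3}.
  Farthest demand point is C at distance 7 (to H3); all others are ≤ 7.
With {H1} the worst case is 9.
With {H4} the worst case is 10.
No size-1 selection achieves below 7.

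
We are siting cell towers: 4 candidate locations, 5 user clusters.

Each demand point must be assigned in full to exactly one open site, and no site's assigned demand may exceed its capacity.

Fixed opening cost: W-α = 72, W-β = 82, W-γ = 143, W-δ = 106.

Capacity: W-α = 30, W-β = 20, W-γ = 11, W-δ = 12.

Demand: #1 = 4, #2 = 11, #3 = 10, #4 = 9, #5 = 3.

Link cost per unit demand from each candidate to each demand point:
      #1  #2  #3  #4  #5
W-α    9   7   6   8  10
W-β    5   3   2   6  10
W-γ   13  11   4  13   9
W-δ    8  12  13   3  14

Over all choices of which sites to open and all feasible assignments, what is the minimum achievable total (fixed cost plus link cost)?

Open {W-α, W-β}; cheapest assignment that respects the capacities:
  W-α (cap 30, load 17): #1, #3, #5 — cost 4×9 + 10×6 + 3×10 = 126
  W-β (cap 20, load 20): #2, #4 — cost 11×3 + 9×6 = 87
  Shipping 213, fixed 154 → total 367.
  Any other capacity-feasible assignment to {W-α, W-β} ships for at least 213.
Compare {W-α, W-δ}: its best feasible assignment gives total 408.
Compare {W-α, W-β, W-δ}: its best feasible assignment gives total 430.
Every other set of open sites that can feasibly serve all demand totals ≥ 408 even under its best assignment. Minimum: 367.

367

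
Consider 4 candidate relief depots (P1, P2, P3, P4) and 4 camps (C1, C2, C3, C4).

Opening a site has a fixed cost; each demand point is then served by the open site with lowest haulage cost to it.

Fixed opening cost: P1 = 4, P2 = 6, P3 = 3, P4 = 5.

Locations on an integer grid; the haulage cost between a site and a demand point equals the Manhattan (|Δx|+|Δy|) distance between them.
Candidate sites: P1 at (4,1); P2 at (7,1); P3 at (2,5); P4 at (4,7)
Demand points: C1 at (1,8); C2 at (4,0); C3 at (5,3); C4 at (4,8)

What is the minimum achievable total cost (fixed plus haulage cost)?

18

Open {P1, P4}: assign each demand point to its cheapest open site.
  C1→P4 4, C2→P1 1, C3→P1 3, C4→P4 1
  haulage cost 9, fixed 9 → total 18.
Compare {P1, P3}: haulage cost 13 + fixed 7 = 20.
Compare {P1, P3, P4}: haulage cost 9 + fixed 12 = 21.
Compare {P4}: haulage cost 17 + fixed 5 = 22.
All other subsets cost ≥ 20. Minimum total cost: 18.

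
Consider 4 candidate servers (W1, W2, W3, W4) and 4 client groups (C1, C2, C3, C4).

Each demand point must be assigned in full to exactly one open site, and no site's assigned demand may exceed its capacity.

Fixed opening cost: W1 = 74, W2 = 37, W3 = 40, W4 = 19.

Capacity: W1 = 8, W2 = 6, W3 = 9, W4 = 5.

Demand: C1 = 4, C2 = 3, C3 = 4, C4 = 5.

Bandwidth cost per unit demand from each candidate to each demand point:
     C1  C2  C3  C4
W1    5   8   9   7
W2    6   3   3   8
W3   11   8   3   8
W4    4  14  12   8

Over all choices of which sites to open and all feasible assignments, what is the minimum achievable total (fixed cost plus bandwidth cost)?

Open {W2, W3, W4}; cheapest assignment that respects the capacities:
  W2 (cap 6, load 3): C2 — cost 3×3 = 9
  W3 (cap 9, load 9): C3, C4 — cost 4×3 + 5×8 = 52
  W4 (cap 5, load 4): C1 — cost 4×4 = 16
  Shipping 77, fixed 96 → total 173.
  Any other capacity-feasible assignment to {W2, W3, W4} ships for at least 77.
Compare {W1, W3}: its best feasible assignment gives total 210.
Compare {W1, W2, W4}: its best feasible assignment gives total 217.
Every other set of open sites that can feasibly serve all demand totals ≥ 210 even under its best assignment. Minimum: 173.

173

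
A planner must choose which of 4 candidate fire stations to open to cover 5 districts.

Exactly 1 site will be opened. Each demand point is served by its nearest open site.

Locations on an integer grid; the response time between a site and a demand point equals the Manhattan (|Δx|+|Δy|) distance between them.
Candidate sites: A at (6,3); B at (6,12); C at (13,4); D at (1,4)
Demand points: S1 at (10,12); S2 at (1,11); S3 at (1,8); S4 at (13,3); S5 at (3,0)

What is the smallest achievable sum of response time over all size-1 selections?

Open {D}.
  S1→D 17, S2→D 7, S3→D 4, S4→D 13, S5→D 6  ⇒ total 47.
Compare {A}: total 49.
Compare {B}: total 50.
No size-1 selection does better; minimum is 47.

47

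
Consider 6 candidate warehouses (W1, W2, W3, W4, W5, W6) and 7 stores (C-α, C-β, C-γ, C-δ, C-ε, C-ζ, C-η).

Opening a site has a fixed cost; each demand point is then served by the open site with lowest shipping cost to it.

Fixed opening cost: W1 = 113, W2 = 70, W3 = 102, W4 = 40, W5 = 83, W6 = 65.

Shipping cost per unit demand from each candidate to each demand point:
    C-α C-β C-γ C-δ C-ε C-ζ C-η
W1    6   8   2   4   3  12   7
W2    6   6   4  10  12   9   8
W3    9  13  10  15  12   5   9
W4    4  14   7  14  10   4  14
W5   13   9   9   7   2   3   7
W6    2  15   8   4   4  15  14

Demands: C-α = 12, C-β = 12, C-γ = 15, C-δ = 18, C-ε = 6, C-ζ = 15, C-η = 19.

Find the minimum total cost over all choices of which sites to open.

Open {W1, W4}: assign each demand point to its cheapest open site.
  C-α→W4 12×4=48, C-β→W1 12×8=96, C-γ→W1 15×2=30, C-δ→W1 18×4=72, C-ε→W1 6×3=18, C-ζ→W4 15×4=60, C-η→W1 19×7=133
  shipping cost 457, fixed 153 → total 610.
Compare {W2, W5, W6}: shipping cost 418 + fixed 218 = 636.
Compare {W2, W4, W6}: shipping cost 464 + fixed 175 = 639.
Compare {W1, W4, W6}: shipping cost 433 + fixed 218 = 651.
All other subsets cost ≥ 636. Minimum total cost: 610.

610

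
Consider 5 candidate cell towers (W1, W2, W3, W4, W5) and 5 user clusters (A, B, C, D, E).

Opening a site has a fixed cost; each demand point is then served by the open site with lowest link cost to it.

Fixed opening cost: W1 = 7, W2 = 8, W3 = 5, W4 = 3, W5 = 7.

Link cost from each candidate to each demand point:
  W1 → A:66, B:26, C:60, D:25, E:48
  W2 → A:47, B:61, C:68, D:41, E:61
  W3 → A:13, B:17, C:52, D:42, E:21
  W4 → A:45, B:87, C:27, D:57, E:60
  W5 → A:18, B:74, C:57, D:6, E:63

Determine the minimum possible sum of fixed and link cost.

99

Open {W3, W4, W5}: assign each demand point to its cheapest open site.
  A→W3 13, B→W3 17, C→W4 27, D→W5 6, E→W3 21
  link cost 84, fixed 15 → total 99.
Compare {W1, W3, W4, W5}: link cost 84 + fixed 22 = 106.
Compare {W2, W3, W4, W5}: link cost 84 + fixed 23 = 107.
Compare {W1, W2, W3, W4, W5}: link cost 84 + fixed 30 = 114.
All other subsets cost ≥ 106. Minimum total cost: 99.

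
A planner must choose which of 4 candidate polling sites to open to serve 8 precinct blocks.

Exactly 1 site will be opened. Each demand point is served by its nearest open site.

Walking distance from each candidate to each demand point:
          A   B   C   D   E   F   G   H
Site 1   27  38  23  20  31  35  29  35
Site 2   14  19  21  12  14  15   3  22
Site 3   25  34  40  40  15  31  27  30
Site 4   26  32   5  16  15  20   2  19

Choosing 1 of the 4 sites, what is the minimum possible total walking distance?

120

Open {Site 2}.
  A→Site 2 14, B→Site 2 19, C→Site 2 21, D→Site 2 12, E→Site 2 14, F→Site 2 15, G→Site 2 3, H→Site 2 22  ⇒ total 120.
Compare {Site 4}: total 135.
Compare {Site 1}: total 238.
No size-1 selection does better; minimum is 120.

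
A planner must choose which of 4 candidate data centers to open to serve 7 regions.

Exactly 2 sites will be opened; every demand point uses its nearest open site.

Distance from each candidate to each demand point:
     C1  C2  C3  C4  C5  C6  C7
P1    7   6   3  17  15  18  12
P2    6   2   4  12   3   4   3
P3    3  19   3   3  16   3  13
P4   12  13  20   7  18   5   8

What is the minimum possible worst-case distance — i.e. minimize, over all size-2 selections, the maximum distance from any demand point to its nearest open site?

3

Open {P2, P3}.
  Farthest demand point is C1 at distance 3 (to P3); all others are ≤ 3.
With {P2, P4} the worst case is 7.
With {P1, P2} the worst case is 12.
No size-2 selection achieves below 3.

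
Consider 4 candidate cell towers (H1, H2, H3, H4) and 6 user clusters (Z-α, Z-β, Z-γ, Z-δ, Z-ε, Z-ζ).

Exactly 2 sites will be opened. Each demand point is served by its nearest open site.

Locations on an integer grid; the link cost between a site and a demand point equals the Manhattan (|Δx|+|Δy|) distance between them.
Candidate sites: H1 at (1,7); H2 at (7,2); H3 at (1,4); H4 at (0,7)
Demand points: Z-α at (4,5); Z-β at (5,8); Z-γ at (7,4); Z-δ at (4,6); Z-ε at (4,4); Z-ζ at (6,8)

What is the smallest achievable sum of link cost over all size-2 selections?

27

Open {H1, H2}.
  Z-α→H1 5, Z-β→H1 5, Z-γ→H2 2, Z-δ→H1 4, Z-ε→H2 5, Z-ζ→H1 6  ⇒ total 27.
Compare {H1, H3}: total 28.
Compare {H2, H3}: total 29.
No size-2 selection does better; minimum is 27.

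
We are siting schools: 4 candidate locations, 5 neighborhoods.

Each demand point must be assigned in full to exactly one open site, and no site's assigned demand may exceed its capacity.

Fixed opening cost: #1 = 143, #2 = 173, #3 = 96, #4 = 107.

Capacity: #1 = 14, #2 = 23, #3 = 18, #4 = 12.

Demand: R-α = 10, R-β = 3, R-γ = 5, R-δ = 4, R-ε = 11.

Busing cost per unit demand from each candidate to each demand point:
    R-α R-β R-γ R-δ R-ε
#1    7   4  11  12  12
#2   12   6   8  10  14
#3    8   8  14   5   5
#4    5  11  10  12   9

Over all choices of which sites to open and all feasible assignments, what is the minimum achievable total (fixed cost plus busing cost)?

Open {#2, #3}; cheapest assignment that respects the capacities:
  #2 (cap 23, load 18): R-α, R-β, R-γ — cost 10×12 + 3×6 + 5×8 = 178
  #3 (cap 18, load 15): R-δ, R-ε — cost 4×5 + 11×5 = 75
  Shipping 253, fixed 269 → total 522.
  Any other capacity-feasible assignment to {#2, #3} ships for at least 253.
Compare {#1, #3, #4}: its best feasible assignment gives total 538.
Compare {#2, #3, #4}: its best feasible assignment gives total 559.
Every other set of open sites that can feasibly serve all demand totals ≥ 538 even under its best assignment. Minimum: 522.

522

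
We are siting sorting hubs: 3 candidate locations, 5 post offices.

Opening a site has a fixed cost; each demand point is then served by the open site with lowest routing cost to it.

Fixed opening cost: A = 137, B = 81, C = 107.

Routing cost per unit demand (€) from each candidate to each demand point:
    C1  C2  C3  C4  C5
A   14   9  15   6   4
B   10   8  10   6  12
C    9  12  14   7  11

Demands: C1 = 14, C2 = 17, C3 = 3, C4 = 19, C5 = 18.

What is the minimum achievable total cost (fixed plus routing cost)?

710

Open {A, B}: assign each demand point to its cheapest open site.
  C1→B 14×10=140, C2→B 17×8=136, C3→B 3×10=30, C4→A 19×6=114, C5→A 18×4=72
  routing cost 492, fixed 218 → total 710.
Compare {A}: routing cost 580 + fixed 137 = 717.
Compare {B}: routing cost 636 + fixed 81 = 717.
Compare {A, C}: routing cost 507 + fixed 244 = 751.
All other subsets cost ≥ 717. Minimum total cost: 710.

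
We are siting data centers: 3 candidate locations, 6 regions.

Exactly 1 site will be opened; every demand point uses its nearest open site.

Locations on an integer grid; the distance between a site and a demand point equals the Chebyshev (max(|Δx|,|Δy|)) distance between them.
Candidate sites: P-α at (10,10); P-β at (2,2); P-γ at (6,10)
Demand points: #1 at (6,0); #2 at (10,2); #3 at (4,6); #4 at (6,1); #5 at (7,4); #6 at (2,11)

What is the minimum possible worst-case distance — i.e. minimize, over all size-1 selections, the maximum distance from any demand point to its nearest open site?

9

Open {P-β}.
  Farthest demand point is #6 at distance 9 (to P-β); all others are ≤ 9.
With {P-α} the worst case is 10.
With {P-γ} the worst case is 10.
No size-1 selection achieves below 9.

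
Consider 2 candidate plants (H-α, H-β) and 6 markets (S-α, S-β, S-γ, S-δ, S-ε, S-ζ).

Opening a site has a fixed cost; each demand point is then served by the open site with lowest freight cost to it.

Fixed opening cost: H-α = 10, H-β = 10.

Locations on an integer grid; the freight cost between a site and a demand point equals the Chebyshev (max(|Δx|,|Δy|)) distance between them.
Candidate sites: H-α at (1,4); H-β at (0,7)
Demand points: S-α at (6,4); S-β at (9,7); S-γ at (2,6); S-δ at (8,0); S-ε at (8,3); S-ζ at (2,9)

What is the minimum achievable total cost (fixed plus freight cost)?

44

Open {H-α}: assign each demand point to its cheapest open site.
  S-α→H-α 5, S-β→H-α 8, S-γ→H-α 2, S-δ→H-α 7, S-ε→H-α 7, S-ζ→H-α 5
  freight cost 34, fixed 10 → total 44.
Compare {H-β}: freight cost 35 + fixed 10 = 45.
Compare {H-α, H-β}: freight cost 31 + fixed 20 = 51.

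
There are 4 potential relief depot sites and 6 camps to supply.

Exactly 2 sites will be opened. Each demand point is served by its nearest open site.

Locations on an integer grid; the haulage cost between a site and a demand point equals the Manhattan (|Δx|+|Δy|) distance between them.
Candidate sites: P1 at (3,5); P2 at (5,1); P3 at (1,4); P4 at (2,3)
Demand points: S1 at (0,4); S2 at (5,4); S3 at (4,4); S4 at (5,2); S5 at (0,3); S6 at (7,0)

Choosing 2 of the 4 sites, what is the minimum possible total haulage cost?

Open {P2, P3}.
  S1→P3 1, S2→P2 3, S3→P3 3, S4→P2 1, S5→P3 2, S6→P2 3  ⇒ total 13.
Compare {P2, P4}: total 15.
Compare {P1, P2}: total 18.
No size-2 selection does better; minimum is 13.

13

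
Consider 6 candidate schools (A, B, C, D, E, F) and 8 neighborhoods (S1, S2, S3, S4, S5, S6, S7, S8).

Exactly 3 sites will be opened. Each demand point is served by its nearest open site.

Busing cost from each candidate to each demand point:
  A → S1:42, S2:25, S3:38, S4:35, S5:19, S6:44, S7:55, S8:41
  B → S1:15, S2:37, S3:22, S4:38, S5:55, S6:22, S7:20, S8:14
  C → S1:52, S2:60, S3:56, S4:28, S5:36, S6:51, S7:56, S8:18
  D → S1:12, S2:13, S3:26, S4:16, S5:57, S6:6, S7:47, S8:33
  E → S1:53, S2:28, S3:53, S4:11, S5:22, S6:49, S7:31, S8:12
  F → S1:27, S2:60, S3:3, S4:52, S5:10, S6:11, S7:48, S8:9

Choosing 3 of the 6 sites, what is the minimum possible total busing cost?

89

Open {B, D, F}.
  S1→D 12, S2→D 13, S3→F 3, S4→D 16, S5→F 10, S6→D 6, S7→B 20, S8→F 9  ⇒ total 89.
Compare {D, E, F}: total 95.
Compare {B, E, F}: total 107.
No size-3 selection does better; minimum is 89.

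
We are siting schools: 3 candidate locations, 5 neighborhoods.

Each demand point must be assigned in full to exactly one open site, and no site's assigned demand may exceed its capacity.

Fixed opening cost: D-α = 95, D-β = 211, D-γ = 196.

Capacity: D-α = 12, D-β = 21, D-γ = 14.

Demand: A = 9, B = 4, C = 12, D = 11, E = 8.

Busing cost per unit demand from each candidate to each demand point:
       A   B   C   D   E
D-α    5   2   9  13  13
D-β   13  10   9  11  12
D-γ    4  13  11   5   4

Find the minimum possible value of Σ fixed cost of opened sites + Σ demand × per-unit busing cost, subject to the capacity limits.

Open {D-α, D-β, D-γ}; cheapest assignment that respects the capacities:
  D-α (cap 12, load 12): B, E — cost 4×2 + 8×13 = 112
  D-β (cap 21, load 21): A, C — cost 9×13 + 12×9 = 225
  D-γ (cap 14, load 11): D — cost 11×5 = 55
  Shipping 392, fixed 502 → total 894.
  Any other capacity-feasible assignment to {D-α, D-β, D-γ} ships for at least 392.
Total demand is 44 and no other set of sites has combined capacity ≥ 44, so {D-α, D-β, D-γ} is the only feasible choice of open sites. Minimum: 894.

894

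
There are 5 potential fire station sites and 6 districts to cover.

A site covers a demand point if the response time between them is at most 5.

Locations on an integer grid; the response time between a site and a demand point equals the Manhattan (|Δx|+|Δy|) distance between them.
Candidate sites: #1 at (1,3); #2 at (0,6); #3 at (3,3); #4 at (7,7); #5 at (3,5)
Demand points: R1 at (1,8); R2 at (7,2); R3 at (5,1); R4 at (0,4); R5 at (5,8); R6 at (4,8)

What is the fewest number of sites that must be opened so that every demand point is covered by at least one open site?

Coverage sets (demand points within 5 of each site):
  #1: {R1, R4}
  #2: {R1, R4}
  #3: {R2, R3, R4}
  #4: {R2, R5, R6}
  #5: {R1, R4, R5, R6}
No single site covers all 6 demand points.
But {#3, #5} covers everything, so the minimum is 2.

2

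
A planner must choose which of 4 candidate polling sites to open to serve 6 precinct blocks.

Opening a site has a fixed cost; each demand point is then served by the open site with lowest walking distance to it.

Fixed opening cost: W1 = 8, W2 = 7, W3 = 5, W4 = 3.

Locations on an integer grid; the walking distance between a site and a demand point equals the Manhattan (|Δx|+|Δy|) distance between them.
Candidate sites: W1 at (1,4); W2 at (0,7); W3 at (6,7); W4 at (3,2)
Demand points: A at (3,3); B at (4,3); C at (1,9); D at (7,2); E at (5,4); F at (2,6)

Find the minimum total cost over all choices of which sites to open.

27

Open {W2, W4}: assign each demand point to its cheapest open site.
  A→W4 1, B→W4 2, C→W2 3, D→W4 4, E→W4 4, F→W2 3
  walking distance 17, fixed 10 → total 27.
Compare {W4}: walking distance 25 + fixed 3 = 28.
Compare {W1, W4}: walking distance 19 + fixed 11 = 30.
Compare {W3, W4}: walking distance 23 + fixed 8 = 31.
All other subsets cost ≥ 28. Minimum total cost: 27.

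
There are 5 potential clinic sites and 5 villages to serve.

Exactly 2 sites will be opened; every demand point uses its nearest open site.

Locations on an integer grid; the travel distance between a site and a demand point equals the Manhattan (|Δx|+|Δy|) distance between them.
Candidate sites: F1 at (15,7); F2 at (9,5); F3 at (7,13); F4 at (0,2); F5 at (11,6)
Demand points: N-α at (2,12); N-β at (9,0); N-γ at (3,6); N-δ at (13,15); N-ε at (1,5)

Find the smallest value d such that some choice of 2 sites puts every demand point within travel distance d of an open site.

Open {F2, F3}.
  Farthest demand point is N-δ at travel distance 8 (to F3); all others are ≤ 8.
With {F3, F4} the worst case is 11.
With {F3, F5} the worst case is 11.
No size-2 selection achieves below 8.

8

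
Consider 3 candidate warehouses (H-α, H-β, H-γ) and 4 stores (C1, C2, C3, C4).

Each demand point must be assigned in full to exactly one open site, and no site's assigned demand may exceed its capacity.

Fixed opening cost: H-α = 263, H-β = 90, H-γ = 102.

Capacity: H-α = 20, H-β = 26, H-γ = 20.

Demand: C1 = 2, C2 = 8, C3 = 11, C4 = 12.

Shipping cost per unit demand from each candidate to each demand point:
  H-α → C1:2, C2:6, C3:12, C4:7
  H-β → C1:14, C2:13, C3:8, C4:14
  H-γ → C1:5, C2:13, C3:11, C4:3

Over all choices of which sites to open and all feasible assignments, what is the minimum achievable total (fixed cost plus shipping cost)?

Open {H-β, H-γ}; cheapest assignment that respects the capacities:
  H-β (cap 26, load 19): C2, C3 — cost 8×13 + 11×8 = 192
  H-γ (cap 20, load 14): C1, C4 — cost 2×5 + 12×3 = 46
  Shipping 238, fixed 192 → total 430.
  Any other capacity-feasible assignment to {H-β, H-γ} ships for at least 238.
Compare {H-α, H-γ}: its best feasible assignment gives total 591.
Compare {H-α, H-β}: its best feasible assignment gives total 601.
Every other set of open sites that can feasibly serve all demand totals ≥ 591 even under its best assignment. Minimum: 430.

430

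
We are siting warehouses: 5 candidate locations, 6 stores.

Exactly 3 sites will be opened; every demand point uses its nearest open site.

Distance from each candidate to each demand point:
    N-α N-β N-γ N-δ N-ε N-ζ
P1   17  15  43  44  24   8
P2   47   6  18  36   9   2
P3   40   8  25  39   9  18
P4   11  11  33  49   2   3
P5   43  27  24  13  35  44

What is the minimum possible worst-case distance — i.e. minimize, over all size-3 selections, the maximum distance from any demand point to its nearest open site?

Open {P1, P2, P5}.
  Farthest demand point is N-γ at distance 18 (to P2); all others are ≤ 18.
With {P2, P4, P5} the worst case is 18.
With {P1, P3, P5} the worst case is 24.
No size-3 selection achieves below 18.

18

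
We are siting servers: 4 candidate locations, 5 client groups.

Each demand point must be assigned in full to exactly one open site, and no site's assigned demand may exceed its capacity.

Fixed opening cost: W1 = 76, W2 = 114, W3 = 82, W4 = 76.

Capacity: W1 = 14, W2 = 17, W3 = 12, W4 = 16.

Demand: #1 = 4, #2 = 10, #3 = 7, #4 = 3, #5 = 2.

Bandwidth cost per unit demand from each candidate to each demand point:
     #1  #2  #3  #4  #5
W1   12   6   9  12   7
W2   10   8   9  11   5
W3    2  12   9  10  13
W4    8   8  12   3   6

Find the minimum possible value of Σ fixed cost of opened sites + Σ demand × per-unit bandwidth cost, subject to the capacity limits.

Open {W3, W4}; cheapest assignment that respects the capacities:
  W3 (cap 12, load 11): #1, #3 — cost 4×2 + 7×9 = 71
  W4 (cap 16, load 15): #2, #4, #5 — cost 10×8 + 3×3 + 2×6 = 101
  Shipping 172, fixed 158 → total 330.
  Any other capacity-feasible assignment to {W3, W4} ships for at least 172.
Compare {W1, W4}: its best feasible assignment gives total 349.
Compare {W1, W3}: its best feasible assignment gives total 385.
Every other set of open sites that can feasibly serve all demand totals ≥ 349 even under its best assignment. Minimum: 330.

330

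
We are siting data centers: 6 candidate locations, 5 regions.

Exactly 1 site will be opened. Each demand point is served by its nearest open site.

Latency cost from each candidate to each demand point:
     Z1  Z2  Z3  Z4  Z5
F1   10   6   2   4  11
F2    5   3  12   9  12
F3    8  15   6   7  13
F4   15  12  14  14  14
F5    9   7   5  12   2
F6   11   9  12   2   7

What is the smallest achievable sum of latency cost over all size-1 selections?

Open {F1}.
  Z1→F1 10, Z2→F1 6, Z3→F1 2, Z4→F1 4, Z5→F1 11  ⇒ total 33.
Compare {F5}: total 35.
Compare {F2}: total 41.
No size-1 selection does better; minimum is 33.

33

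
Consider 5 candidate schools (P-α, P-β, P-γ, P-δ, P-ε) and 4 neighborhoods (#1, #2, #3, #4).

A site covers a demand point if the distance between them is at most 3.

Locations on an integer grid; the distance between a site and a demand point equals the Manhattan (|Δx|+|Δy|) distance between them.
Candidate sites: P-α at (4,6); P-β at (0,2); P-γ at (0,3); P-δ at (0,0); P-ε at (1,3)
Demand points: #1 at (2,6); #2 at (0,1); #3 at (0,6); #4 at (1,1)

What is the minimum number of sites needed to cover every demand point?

2

Coverage sets (demand points within 3 of each site):
  P-α: {#1}
  P-β: {#2, #4}
  P-γ: {#2, #3, #4}
  P-δ: {#2, #4}
  P-ε: {#2, #4}
No single site covers all 4 demand points.
But {P-α, P-γ} covers everything, so the minimum is 2.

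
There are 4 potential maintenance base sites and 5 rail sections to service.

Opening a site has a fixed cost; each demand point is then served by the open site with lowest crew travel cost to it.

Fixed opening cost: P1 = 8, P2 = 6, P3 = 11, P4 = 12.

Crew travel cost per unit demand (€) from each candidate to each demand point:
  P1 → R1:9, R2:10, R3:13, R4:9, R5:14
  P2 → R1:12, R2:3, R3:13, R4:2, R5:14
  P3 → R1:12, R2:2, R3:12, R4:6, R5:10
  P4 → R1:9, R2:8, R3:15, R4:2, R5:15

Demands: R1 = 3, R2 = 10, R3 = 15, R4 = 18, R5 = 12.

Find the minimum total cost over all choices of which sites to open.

406

Open {P3, P4}: assign each demand point to its cheapest open site.
  R1→P4 3×9=27, R2→P3 10×2=20, R3→P3 15×12=180, R4→P4 18×2=36, R5→P3 12×10=120
  crew travel cost 383, fixed 23 → total 406.
Compare {P1, P2, P3}: crew travel cost 383 + fixed 25 = 408.
Compare {P2, P3}: crew travel cost 392 + fixed 17 = 409.
Compare {P2, P3, P4}: crew travel cost 383 + fixed 29 = 412.
All other subsets cost ≥ 408. Minimum total cost: 406.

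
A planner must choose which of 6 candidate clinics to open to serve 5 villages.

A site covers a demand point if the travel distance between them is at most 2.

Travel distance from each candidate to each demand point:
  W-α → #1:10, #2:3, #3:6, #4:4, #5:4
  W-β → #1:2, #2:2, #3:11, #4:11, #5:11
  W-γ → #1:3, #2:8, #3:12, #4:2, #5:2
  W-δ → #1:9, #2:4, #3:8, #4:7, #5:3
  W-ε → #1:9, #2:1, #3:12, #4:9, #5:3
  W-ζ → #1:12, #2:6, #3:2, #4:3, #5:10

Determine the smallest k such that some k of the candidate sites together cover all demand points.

Coverage sets (demand points within 2 of each site):
  W-α: {}
  W-β: {#1, #2}
  W-γ: {#4, #5}
  W-δ: {}
  W-ε: {#2}
  W-ζ: {#3}
No 2 sites suffice: every size-2 union leaves at least one demand point uncovered.
But {W-β, W-γ, W-ζ} covers everything, so the minimum is 3.

3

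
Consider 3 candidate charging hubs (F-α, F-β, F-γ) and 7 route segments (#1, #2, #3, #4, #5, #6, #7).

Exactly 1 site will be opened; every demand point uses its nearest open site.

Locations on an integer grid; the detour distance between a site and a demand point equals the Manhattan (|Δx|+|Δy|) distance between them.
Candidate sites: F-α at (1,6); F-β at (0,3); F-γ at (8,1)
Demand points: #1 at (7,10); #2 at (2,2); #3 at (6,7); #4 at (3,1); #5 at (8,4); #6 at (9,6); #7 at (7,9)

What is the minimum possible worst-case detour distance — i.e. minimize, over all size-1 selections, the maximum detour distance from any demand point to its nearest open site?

10

Open {F-α}.
  Farthest demand point is #1 at detour distance 10 (to F-α); all others are ≤ 10.
With {F-γ} the worst case is 10.
With {F-β} the worst case is 14.
No size-1 selection achieves below 10.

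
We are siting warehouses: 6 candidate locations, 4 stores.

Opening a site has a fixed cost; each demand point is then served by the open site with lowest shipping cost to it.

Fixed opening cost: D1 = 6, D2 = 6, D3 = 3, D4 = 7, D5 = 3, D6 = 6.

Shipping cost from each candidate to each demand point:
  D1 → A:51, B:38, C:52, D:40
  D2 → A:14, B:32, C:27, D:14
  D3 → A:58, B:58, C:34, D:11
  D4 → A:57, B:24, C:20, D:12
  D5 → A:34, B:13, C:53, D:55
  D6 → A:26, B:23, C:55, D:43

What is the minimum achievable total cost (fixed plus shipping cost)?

Open {D2, D4, D5}: assign each demand point to its cheapest open site.
  A→D2 14, B→D5 13, C→D4 20, D→D4 12
  shipping cost 59, fixed 16 → total 75.
Compare {D2, D5}: shipping cost 68 + fixed 9 = 77.
Compare {D2, D3, D5}: shipping cost 65 + fixed 12 = 77.
Compare {D2, D3, D4, D5}: shipping cost 58 + fixed 19 = 77.
All other subsets cost ≥ 77. Minimum total cost: 75.

75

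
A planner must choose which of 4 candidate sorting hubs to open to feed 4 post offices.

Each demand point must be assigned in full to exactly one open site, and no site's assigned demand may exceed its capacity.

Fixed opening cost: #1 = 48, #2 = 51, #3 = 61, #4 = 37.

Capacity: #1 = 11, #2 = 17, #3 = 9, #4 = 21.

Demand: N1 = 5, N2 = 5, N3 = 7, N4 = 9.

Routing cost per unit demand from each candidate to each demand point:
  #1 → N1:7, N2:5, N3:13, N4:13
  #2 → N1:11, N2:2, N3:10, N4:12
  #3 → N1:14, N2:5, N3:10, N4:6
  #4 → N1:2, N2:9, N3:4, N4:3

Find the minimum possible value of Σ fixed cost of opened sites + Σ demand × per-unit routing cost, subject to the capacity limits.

163

Open {#2, #4}; cheapest assignment that respects the capacities:
  #2 (cap 17, load 5): N2 — cost 5×2 = 10
  #4 (cap 21, load 21): N1, N3, N4 — cost 5×2 + 7×4 + 9×3 = 65
  Shipping 75, fixed 88 → total 163.
  Any other capacity-feasible assignment to {#2, #4} ships for at least 75.
Compare {#1, #4}: its best feasible assignment gives total 175.
Compare {#3, #4}: its best feasible assignment gives total 188.
Every other set of open sites that can feasibly serve all demand totals ≥ 175 even under its best assignment. Minimum: 163.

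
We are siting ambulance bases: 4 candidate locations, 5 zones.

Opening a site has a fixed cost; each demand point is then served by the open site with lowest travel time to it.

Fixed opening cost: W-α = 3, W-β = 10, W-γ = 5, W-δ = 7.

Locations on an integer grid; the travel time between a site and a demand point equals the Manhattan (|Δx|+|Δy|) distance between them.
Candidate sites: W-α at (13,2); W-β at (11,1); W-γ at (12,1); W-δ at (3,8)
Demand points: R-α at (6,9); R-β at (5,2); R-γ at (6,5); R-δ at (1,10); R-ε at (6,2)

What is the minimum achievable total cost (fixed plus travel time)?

38

Open {W-δ}: assign each demand point to its cheapest open site.
  R-α→W-δ 4, R-β→W-δ 8, R-γ→W-δ 6, R-δ→W-δ 4, R-ε→W-δ 9
  travel time 31, fixed 7 → total 38.
Compare {W-α, W-δ}: travel time 29 + fixed 10 = 39.
Compare {W-γ, W-δ}: travel time 29 + fixed 12 = 41.
Compare {W-β, W-δ}: travel time 27 + fixed 17 = 44.
All other subsets cost ≥ 39. Minimum total cost: 38.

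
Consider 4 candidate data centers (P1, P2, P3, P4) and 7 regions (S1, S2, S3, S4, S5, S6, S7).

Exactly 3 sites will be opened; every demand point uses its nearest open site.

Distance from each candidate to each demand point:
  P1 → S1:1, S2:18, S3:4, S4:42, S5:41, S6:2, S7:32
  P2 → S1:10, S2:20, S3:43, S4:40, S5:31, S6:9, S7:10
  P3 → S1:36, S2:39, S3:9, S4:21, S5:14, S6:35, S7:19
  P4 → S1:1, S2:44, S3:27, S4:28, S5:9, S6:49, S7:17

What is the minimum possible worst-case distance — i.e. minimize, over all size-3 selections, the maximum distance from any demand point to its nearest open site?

Open {P1, P2, P3}.
  Farthest demand point is S4 at distance 21 (to P3); all others are ≤ 21.
With {P1, P3, P4} the worst case is 21.
With {P2, P3, P4} the worst case is 21.
No size-3 selection achieves below 21.

21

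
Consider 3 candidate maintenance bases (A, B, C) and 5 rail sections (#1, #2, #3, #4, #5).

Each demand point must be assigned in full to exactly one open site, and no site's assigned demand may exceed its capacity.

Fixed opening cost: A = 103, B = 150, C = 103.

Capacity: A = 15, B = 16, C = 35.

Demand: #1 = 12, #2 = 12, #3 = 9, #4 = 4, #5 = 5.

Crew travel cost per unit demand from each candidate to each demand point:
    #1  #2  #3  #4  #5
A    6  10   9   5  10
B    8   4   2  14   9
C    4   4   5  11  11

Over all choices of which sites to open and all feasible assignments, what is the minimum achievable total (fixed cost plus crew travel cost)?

Open {A, C}; cheapest assignment that respects the capacities:
  A (cap 15, load 9): #4, #5 — cost 4×5 + 5×10 = 70
  C (cap 35, load 33): #1, #2, #3 — cost 12×4 + 12×4 + 9×5 = 141
  Shipping 211, fixed 206 → total 417.
  Any other capacity-feasible assignment to {A, C} ships for at least 211.
Compare {B, C}: its best feasible assignment gives total 456.
Compare {A, B, C}: its best feasible assignment gives total 535.
Every other set of open sites that can feasibly serve all demand totals ≥ 456 even under its best assignment. Minimum: 417.

417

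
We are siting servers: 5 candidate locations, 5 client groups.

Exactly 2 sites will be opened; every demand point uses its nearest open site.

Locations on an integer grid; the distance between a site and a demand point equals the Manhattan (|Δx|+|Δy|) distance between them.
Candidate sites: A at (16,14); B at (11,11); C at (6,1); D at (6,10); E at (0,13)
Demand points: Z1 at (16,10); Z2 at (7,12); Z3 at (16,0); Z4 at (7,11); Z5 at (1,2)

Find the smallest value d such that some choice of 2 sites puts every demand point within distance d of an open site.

11

Open {A, C}.
  Farthest demand point is Z2 at distance 11 (to A); all others are ≤ 11.
With {B, C} the worst case is 11.
With {C, D} the worst case is 11.
No size-2 selection achieves below 11.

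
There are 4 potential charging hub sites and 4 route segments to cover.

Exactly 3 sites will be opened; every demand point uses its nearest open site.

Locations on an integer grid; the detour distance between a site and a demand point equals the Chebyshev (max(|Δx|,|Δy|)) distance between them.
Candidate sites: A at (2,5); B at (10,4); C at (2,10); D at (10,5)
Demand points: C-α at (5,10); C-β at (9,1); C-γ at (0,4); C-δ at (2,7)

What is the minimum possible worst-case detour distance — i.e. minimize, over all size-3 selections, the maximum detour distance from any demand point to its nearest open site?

Open {A, B, C}.
  Farthest demand point is C-α at detour distance 3 (to C); all others are ≤ 3.
With {A, C, D} the worst case is 4.
With {A, B, D} the worst case is 5.
No size-3 selection achieves below 3.

3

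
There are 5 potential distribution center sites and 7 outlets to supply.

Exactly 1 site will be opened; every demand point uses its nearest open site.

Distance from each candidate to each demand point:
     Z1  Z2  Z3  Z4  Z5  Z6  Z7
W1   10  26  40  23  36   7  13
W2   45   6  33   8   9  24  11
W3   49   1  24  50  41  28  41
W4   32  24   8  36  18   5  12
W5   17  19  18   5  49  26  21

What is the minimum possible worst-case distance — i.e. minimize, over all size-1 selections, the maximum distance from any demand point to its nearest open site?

Open {W4}.
  Farthest demand point is Z4 at distance 36 (to W4); all others are ≤ 36.
With {W1} the worst case is 40.
With {W2} the worst case is 45.
No size-1 selection achieves below 36.

36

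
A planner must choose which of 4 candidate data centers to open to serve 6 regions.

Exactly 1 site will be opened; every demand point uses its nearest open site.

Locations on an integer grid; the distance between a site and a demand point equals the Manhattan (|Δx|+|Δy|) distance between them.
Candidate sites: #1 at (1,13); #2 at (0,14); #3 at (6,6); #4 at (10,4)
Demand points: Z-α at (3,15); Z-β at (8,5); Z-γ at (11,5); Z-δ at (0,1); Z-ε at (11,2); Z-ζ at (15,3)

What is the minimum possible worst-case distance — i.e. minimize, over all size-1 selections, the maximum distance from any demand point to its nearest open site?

Open {#3}.
  Farthest demand point is Z-α at distance 12 (to #3); all others are ≤ 12.
With {#4} the worst case is 18.
With {#1} the worst case is 24.
No size-1 selection achieves below 12.

12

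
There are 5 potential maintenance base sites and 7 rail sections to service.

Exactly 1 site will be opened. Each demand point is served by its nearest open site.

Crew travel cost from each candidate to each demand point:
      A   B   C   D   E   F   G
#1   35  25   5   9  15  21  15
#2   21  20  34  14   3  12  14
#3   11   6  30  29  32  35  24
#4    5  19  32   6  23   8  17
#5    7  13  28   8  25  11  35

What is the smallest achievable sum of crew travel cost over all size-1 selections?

110

Open {#4}.
  A→#4 5, B→#4 19, C→#4 32, D→#4 6, E→#4 23, F→#4 8, G→#4 17  ⇒ total 110.
Compare {#2}: total 118.
Compare {#1}: total 125.
No size-1 selection does better; minimum is 110.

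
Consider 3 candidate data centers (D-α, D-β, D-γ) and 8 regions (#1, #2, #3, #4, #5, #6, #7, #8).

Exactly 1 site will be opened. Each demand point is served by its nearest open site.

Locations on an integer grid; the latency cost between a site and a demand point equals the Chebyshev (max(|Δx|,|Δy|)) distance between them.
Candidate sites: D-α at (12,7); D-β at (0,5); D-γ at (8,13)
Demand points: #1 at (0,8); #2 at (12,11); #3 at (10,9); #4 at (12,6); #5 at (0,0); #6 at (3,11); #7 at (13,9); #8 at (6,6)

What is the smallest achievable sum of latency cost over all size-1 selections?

48

Open {D-α}.
  #1→D-α 12, #2→D-α 4, #3→D-α 2, #4→D-α 1, #5→D-α 12, #6→D-α 9, #7→D-α 2, #8→D-α 6  ⇒ total 48.
Compare {D-γ}: total 53.
Compare {D-β}: total 67.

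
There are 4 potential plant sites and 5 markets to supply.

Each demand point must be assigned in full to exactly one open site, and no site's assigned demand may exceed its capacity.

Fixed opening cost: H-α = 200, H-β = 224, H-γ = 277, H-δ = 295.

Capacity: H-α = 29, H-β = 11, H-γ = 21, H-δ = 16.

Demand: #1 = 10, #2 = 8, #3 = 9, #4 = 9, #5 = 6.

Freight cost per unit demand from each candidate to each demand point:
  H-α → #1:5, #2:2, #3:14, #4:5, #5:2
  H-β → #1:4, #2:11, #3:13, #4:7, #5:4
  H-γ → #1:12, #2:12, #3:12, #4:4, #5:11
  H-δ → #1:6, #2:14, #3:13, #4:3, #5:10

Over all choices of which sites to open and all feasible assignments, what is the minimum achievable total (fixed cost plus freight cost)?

699

Open {H-α, H-γ}; cheapest assignment that respects the capacities:
  H-α (cap 29, load 24): #1, #2, #5 — cost 10×5 + 8×2 + 6×2 = 78
  H-γ (cap 21, load 18): #3, #4 — cost 9×12 + 9×4 = 144
  Shipping 222, fixed 477 → total 699.
  Any other capacity-feasible assignment to {H-α, H-γ} ships for at least 222.
Compare {H-α, H-δ}: its best feasible assignment gives total 774.
Compare {H-α, H-β, H-γ}: its best feasible assignment gives total 913.
Every other set of open sites that can feasibly serve all demand totals ≥ 774 even under its best assignment. Minimum: 699.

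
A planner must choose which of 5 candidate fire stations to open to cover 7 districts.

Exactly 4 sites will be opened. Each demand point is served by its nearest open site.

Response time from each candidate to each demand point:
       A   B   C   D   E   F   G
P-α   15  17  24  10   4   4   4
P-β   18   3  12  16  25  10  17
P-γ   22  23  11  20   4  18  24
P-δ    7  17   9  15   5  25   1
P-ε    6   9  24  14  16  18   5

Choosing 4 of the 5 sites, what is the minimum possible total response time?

Open {P-α, P-β, P-δ, P-ε}.
  A→P-ε 6, B→P-β 3, C→P-δ 9, D→P-α 10, E→P-α 4, F→P-α 4, G→P-δ 1  ⇒ total 37.
Compare {P-α, P-β, P-γ, P-δ}: total 38.
Compare {P-α, P-β, P-γ, P-ε}: total 42.
No size-4 selection does better; minimum is 37.

37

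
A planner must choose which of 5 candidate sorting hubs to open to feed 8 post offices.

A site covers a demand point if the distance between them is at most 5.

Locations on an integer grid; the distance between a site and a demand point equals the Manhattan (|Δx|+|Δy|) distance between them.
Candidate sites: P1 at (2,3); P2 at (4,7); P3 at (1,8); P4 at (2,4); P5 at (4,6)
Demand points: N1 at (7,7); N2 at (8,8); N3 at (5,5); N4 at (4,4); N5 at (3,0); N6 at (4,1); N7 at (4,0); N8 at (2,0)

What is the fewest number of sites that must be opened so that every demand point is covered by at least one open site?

2

Coverage sets (demand points within 5 of each site):
  P1: {N3, N4, N5, N6, N7, N8}
  P2: {N1, N2, N3, N4}
  P3: {}
  P4: {N3, N4, N5, N6, N8}
  P5: {N1, N3, N4, N6}
No single site covers all 8 demand points.
But {P1, P2} covers everything, so the minimum is 2.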